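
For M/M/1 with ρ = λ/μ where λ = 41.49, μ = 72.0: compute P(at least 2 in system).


ρ = 41.49/72.0 = 0.5763
P(N ≥ n) = ρ^n = 0.5763^2 = 0.332064

Final: 0.332064


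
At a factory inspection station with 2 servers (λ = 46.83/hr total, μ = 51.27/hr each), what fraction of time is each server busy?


ρ = λ/(cμ) = 46.83/(2·51.27) = 46.83/102.54 = 0.4567

Final: 0.4567


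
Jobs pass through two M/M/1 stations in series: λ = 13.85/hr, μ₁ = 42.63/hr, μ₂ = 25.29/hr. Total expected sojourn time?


Each node sees arrival rate λ = 13.85/hr (tandem ⇒ throughput preserved).
W₁ = 1/(μ₁−λ) = 1/(42.63−13.85) = 0.03475 hr
W₂ = 1/(μ₂−λ) = 1/(25.29−13.85) = 0.08741 hr
W_total = W₁ + W₂ = 0.03475 + 0.08741 = 0.12216 hr

Final: 0.12216 hr


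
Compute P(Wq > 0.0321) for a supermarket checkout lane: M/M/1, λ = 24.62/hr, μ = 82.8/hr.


ρ = 24.62/82.8 = 0.2973
P(Wq > t) = ρ·e^{−(μ−λ)t} = 0.2973·e^{−1.8676}
= 0.2973·0.154497 = 0.045939

Final: 0.045939


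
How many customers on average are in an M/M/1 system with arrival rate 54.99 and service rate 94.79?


ρ = λ/μ = 54.99/94.79 = 0.5801
L = ρ/(1−ρ) = 0.5801/(1 − 0.5801) = 0.5801/0.4199 = 1.3817

Final: 1.3817


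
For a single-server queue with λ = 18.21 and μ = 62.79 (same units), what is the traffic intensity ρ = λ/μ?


ρ = λ/μ = 18.21/62.79 = 0.2900

Final: 0.2900


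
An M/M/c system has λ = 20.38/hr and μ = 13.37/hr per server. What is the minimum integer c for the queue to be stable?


Stability requires cμ > λ ⇔ c > λ/μ.
λ/μ = 20.38/13.37 = 1.5243
Minimum integer c = ⌊1.5243⌋ + 1 = 2
Check: 2·13.37 = 26.74 > 20.38, while 1·13.37 = 13.37 ≤ 20.38

Final: 2 servers


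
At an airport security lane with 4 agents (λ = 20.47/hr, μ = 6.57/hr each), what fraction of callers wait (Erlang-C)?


a = λ/μ = 3.1157; ρ = a/4 = 0.7789
P₀ = 0.031476 (from M/M/c formula)
C(c,a) = [a^c/(c!(1−ρ))]·P₀ = [94.23449/(24·0.2211)]·0.031476
= 17.76020·0.031476 = 0.559016

Final: 0.559016


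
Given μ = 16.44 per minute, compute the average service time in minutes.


Mean service time = 1/μ = 1/16.44 minute = 0.06083 minute
In minutes: 0.06083 × 1 = 0.06083 min

Final: 0.06083 min


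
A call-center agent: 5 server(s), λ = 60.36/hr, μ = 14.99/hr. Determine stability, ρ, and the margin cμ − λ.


Total capacity cμ = 5·14.99 = 74.95/hr
ρ = λ/(cμ) = 60.36/74.95 = 0.8053
Stable ⇔ ρ < 1: YES
Spare capacity = cμ − λ = 74.95 − 60.36 = 14.59/hr

Final: ρ = 0.8053; stable; margin = 14.59/hr


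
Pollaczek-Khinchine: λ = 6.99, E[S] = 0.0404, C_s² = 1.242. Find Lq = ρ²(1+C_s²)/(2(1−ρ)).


ρ = λ·E[S] = 6.99·0.0404 = 0.2824
Lq = ρ²(1+C_s²)/(2(1−ρ)) = 0.07975·(1+1.242)/(2·0.7176)
= 0.07975·2.2420/1.4352 = 0.12458

Final: 0.12458


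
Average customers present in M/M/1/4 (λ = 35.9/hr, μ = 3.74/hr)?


ρ = 35.9/3.74 = 9.5989
L = ρ[1 − (K+1)ρ^K + Kρ^(K+1)] / [(1−ρ)(1−ρ^(K+1))]
Numerator: 9.5989·(1 − 5·8489.681266 + 4·81491.860277) = 2721489.103902
Denominator: (-8.5989)·(-81490.860277) = 700734.242382
L = 2721489.103902/700734.242382 = 3.8838

Final: 3.8838


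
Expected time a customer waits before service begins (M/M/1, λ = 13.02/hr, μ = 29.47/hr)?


ρ = 13.02/29.47 = 0.4418
Wq = ρ/(μ−λ) = 0.4418/(29.47 − 13.02) = 0.4418/16.45 = 0.02686 hr

Final: 0.02686 hr


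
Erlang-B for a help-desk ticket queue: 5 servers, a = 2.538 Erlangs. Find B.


B(c,a) = (a^c/c!) / Σ_{k=0}^{c} a^k/k!
a^5/5! = 0.877560
Σ terms (k=0..5): 1.00000 + 2.53800 + 3.22072 + 2.72473 + 1.72884 + 0.87756 = 12.089855
B = 0.877560/12.089855 = 0.072586

Final: 0.072586


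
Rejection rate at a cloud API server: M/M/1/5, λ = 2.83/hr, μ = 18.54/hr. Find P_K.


ρ = λ/μ = 2.83/18.54 = 0.1526
P_K = (1−ρ)ρ^K/(1−ρ^(K+1)) = (0.8474·0.00008287)/(1 − 0.00001265)
= 0.00007022/0.999987 = 0.00007022

Final: 0.00007022


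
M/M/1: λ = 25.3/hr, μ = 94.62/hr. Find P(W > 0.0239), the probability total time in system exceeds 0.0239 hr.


W ~ Exponential(μ−λ) for M/M/1.
μ − λ = 94.62 − 25.3 = 69.3200
P(W > t) = e^{−(μ−λ)t} = e^{−1.6567} = 0.190758

Final: 0.190758


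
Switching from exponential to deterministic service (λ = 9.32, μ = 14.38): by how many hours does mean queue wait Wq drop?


ρ = 9.32/14.38 = 0.6481
Wq(M/M/1) = ρ/(μ−λ) = 0.6481/5.06 = 0.12809 hr
Wq(M/D/1) = ρ/(2(μ−λ)) = 0.06404 hr
Savings = 0.12809 − 0.06404 = 0.06404 hr

Final: 0.06404 hr


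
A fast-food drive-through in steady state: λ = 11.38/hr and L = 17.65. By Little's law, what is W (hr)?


W = L/λ = 17.65/11.38 = 1.5510 hr

Final: 1.5510 hr


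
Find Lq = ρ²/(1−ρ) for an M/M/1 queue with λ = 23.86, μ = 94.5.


ρ = 23.86/94.5 = 0.2525
Lq = ρ²/(1−ρ) = 0.06375/0.7475 = 0.08528

Final: 0.08528


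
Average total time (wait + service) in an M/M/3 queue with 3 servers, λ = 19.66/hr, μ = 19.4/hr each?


a = 1.0134; ρ = 0.3378; P₀ = 0.358573
Lq = P₀·a^c·ρ/(c!(1−ρ)²) = 0.04791
Wq = Lq/λ = 0.04791/19.66 = 0.002437 hr
W = Wq + 1/μ = 0.002437 + 0.05155 = 0.05398 hr

Final: 0.05398 hr


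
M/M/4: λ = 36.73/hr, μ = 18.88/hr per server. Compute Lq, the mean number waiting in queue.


a = λ/μ = 1.9454; ρ = a/4 = 0.4864
P₀ = 0.138370
Lq = P₀·a^c·ρ / (c!·(1−ρ)²) = 0.138370·14.32438·0.4864/(24·0.26382)
= 0.15225

Final: 0.15225


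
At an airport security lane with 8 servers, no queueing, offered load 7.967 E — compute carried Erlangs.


B(8,7.967) = 0.233737 (Erlang-B)
Carried load = a(1 − B) = 7.967·(1 − 0.233737) = 7.967·0.766263 = 6.1048 E

Final: 6.1048 Erlangs


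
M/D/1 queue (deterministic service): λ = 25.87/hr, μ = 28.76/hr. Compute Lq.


ρ = 25.87/28.76 = 0.8995
M/D/1: Lq = ρ²/(2(1−ρ)) = 0.8091/(2·0.1005) = 4.02602

Final: 4.02602


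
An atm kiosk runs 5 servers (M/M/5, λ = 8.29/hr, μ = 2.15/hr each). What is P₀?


a = λ/μ = 8.29/2.15 = 3.8558; ρ = a/c = 0.7712
Σ_{k=0}^{4} a^k/k! (terms k=0..4) = 1.00000 + 3.85581 + 7.43365 + 9.55426 + 9.20986 = 31.05358
Tail: a^5/(5!(1−ρ)) = 852.27618/(120·0.2288) = 31.03648
P₀ = 1/(31.05358 + 31.03648) = 1/62.09006 = 0.016106

Final: 0.016106


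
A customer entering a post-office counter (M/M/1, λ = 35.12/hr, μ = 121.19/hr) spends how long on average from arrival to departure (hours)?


W = 1/(μ−λ) = 1/(121.19 − 35.12) = 1/86.07 = 0.01162 hr

Final: 0.01162 hr


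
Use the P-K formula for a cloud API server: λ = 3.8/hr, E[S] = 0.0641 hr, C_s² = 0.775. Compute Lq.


ρ = λ·E[S] = 3.8·0.0641 = 0.2436
Lq = ρ²(1+C_s²)/(2(1−ρ)) = 0.05933·(1+0.775)/(2·0.7564)
= 0.05933·1.7750/1.5128 = 0.06961

Final: 0.06961


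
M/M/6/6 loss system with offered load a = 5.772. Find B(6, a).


B(c,a) = (a^c/c!) / Σ_{k=0}^{c} a^k/k!
a^6/6! = 51.360050
Σ terms (k=0..6): 1.00000 + 5.77200 + 16.65799 + 32.04998 + 46.24812 + 53.38883 + 51.36005 = 206.476960
B = 51.360050/206.476960 = 0.248745

Final: 0.248745


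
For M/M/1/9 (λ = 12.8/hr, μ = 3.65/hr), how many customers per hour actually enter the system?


ρ = 3.5068; P_K = (1−ρ)ρ^9/(1−ρ^10) = 0.714846
λ_eff = λ(1 − P_K) = 12.8·(1 − 0.714846) = 12.8·0.285154 = 3.6500 /hr

Final: 3.6500 /hr


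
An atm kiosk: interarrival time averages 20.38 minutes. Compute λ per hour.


λ = 1/(interarrival time) in consistent units.
1 hour = 60 min, so λ = 60/20.38 = 2.9441 per hour

Final: 2.9441 /hr


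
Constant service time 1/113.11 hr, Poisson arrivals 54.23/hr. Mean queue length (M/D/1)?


ρ = 54.23/113.11 = 0.4794
M/D/1: Lq = ρ²/(2(1−ρ)) = 0.2299/(2·0.5206) = 0.22079

Final: 0.22079


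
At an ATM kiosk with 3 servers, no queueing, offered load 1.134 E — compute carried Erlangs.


B(3,1.134) = 0.080478 (Erlang-B)
Carried load = a(1 − B) = 1.134·(1 − 0.080478) = 1.134·0.919522 = 1.0427 E

Final: 1.0427 Erlangs


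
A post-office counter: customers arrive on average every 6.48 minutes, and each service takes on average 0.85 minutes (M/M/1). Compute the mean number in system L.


λ = 60/6.48 = 9.2593 /hr
μ = 60/0.85 = 70.5882 /hr
ρ = λ/μ = 9.2593/70.5882 = 0.1312
L = ρ/(1−ρ) = 0.1312/0.8688 = 0.1510

Final: 0.1510


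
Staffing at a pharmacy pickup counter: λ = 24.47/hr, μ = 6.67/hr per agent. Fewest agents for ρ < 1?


Stability requires cμ > λ ⇔ c > λ/μ.
λ/μ = 24.47/6.67 = 3.6687
Minimum integer c = ⌊3.6687⌋ + 1 = 4
Check: 4·6.67 = 26.68 > 24.47, while 3·6.67 = 20.01 ≤ 24.47

Final: 4 servers


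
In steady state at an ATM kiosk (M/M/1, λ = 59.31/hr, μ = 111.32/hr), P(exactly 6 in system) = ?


ρ = 59.31/111.32 = 0.5328
P_n = (1−ρ)·ρ^n = (1 − 0.5328)·0.5328^6 = 0.4672·0.022873 = 0.010687

Final: 0.010687


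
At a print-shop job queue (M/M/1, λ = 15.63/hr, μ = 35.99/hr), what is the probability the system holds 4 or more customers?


ρ = 15.63/35.99 = 0.4343
P(N ≥ n) = ρ^n = 0.4343^4 = 0.035572

Final: 0.035572


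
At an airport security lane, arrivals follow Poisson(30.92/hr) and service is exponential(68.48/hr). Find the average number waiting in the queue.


ρ = 30.92/68.48 = 0.4515
Lq = ρ²/(1−ρ) = 0.2039/0.5485 = 0.3717

Final: 0.3717


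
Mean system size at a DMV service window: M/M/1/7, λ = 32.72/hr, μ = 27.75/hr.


ρ = 32.72/27.75 = 1.1791
L = ρ[1 − (K+1)ρ^K + Kρ^(K+1)] / [(1−ρ)(1−ρ^(K+1))]
Numerator: 1.1791·(1 − 8·3.168489 + 7·3.735962) = 2.126889
Denominator: (-0.1791)·(-2.735962) = 0.490008
L = 2.126889/0.490008 = 4.3405

Final: 4.3405


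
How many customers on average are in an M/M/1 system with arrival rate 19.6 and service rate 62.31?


ρ = λ/μ = 19.6/62.31 = 0.3146
L = ρ/(1−ρ) = 0.3146/(1 − 0.3146) = 0.3146/0.6854 = 0.4589

Final: 0.4589


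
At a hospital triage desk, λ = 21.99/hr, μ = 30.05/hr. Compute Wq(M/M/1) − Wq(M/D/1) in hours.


ρ = 21.99/30.05 = 0.7318
Wq(M/M/1) = ρ/(μ−λ) = 0.7318/8.06 = 0.09079 hr
Wq(M/D/1) = ρ/(2(μ−λ)) = 0.04540 hr
Savings = 0.09079 − 0.04540 = 0.04540 hr

Final: 0.04540 hr


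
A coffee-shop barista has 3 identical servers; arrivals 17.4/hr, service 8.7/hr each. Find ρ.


ρ = λ/(cμ) = 17.4/(3·8.7) = 17.4/26.10 = 0.6667

Final: 0.6667


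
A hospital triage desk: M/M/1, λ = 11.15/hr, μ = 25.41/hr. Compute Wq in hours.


ρ = 11.15/25.41 = 0.4388
Wq = ρ/(μ−λ) = 0.4388/(25.41 − 11.15) = 0.4388/14.26 = 0.03077 hr

Final: 0.03077 hr


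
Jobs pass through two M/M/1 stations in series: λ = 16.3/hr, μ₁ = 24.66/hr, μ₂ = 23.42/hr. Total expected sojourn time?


Each node sees arrival rate λ = 16.3/hr (tandem ⇒ throughput preserved).
W₁ = 1/(μ₁−λ) = 1/(24.66−16.3) = 0.11962 hr
W₂ = 1/(μ₂−λ) = 1/(23.42−16.3) = 0.14045 hr
W_total = W₁ + W₂ = 0.11962 + 0.14045 = 0.26007 hr

Final: 0.26007 hr


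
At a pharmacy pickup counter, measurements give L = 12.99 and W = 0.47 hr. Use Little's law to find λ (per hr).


λ = L/W = 12.99/0.47 = 27.6383 /hr

Final: 27.6383 /hr


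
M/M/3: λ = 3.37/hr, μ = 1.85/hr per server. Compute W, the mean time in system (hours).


a = 1.8216; ρ = 0.6072; P₀ = 0.141932
Lq = P₀·a^c·ρ/(c!(1−ρ)²) = 0.56275
Wq = Lq/λ = 0.56275/3.37 = 0.16699 hr
W = Wq + 1/μ = 0.16699 + 0.54054 = 0.70753 hr

Final: 0.70753 hr


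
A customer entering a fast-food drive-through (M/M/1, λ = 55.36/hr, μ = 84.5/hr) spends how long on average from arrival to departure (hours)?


W = 1/(μ−λ) = 1/(84.5 − 55.36) = 1/29.14 = 0.03432 hr

Final: 0.03432 hr


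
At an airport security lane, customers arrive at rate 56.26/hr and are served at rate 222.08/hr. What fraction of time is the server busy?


ρ = λ/μ = 56.26/222.08 = 0.2533

Final: 0.2533


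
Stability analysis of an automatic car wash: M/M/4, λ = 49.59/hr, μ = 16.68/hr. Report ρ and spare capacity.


Total capacity cμ = 4·16.68 = 66.72/hr
ρ = λ/(cμ) = 49.59/66.72 = 0.7433
Stable ⇔ ρ < 1: YES
Spare capacity = cμ − λ = 66.72 − 49.59 = 17.13/hr

Final: ρ = 0.7433; stable; margin = 17.13/hr


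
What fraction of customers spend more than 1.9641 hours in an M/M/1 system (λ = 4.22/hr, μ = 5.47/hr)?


W ~ Exponential(μ−λ) for M/M/1.
μ − λ = 5.47 − 4.22 = 1.2500
P(W > t) = e^{−(μ−λ)t} = e^{−2.4551} = 0.085852

Final: 0.085852


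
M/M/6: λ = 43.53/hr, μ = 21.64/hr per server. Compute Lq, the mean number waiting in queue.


a = λ/μ = 2.0116; ρ = a/6 = 0.3353
P₀ = 0.133576
Lq = P₀·a^c·ρ / (c!·(1−ρ)²) = 0.133576·66.25039·0.3353/(720·0.44188)
= 0.009325

Final: 0.009325


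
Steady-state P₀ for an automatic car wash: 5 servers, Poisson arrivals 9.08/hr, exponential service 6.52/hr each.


a = λ/μ = 9.08/6.52 = 1.3926; ρ = a/c = 0.2785
Σ_{k=0}^{4} a^k/k! (terms k=0..4) = 1.00000 + 1.39264 + 0.96972 + 0.45016 + 0.15673 = 3.96924
Tail: a^5/(5!(1−ρ)) = 5.23831/(120·0.7215) = 0.06050
P₀ = 1/(3.96924 + 0.06050) = 1/4.02975 = 0.248155

Final: 0.248155


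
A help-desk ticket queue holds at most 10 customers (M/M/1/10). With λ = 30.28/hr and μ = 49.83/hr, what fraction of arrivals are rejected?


ρ = λ/μ = 30.28/49.83 = 0.6077
P_K = (1−ρ)ρ^K/(1−ρ^(K+1)) = (0.3923·0.006865)/(1 − 0.004172)
= 0.002693/0.995828 = 0.002705

Final: 0.002705


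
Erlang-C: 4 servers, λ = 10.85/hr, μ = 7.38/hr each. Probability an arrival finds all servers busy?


a = λ/μ = 1.4702; ρ = a/4 = 0.3675
P₀ = 0.227877 (from M/M/c formula)
C(c,a) = [a^c/(c!(1−ρ))]·P₀ = [4.67190/(24·0.6325)]·0.227877
= 0.30779·0.227877 = 0.070138

Final: 0.070138


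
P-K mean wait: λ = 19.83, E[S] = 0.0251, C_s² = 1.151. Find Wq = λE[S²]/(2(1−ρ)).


ρ = λ·E[S] = 19.83·0.0251 = 0.4977
E[S²] = E[S]²(1+C_s²) = 0.0251²·(1+1.151) = 0.001355
Wq = λ·E[S²]/(2(1−ρ)) = 19.83·0.001355/(2·0.5023) = 0.02675 hr

Final: 0.02675 hr


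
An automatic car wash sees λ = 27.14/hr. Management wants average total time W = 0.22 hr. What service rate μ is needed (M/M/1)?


W = 1/(μ−λ) ⇒ μ − λ = 1/W = 1/0.22 = 4.5455
μ = λ + 1/W = 27.14 + 4.5455 = 31.6855 per hr

Final: 31.6855 /hr


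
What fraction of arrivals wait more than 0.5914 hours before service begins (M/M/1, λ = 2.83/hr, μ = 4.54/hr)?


ρ = 2.83/4.54 = 0.6233
P(Wq > t) = ρ·e^{−(μ−λ)t} = 0.6233·e^{−1.0113}
= 0.6233·0.363748 = 0.226742

Final: 0.226742


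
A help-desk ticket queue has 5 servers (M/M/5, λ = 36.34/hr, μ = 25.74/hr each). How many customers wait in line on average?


a = λ/μ = 1.4118; ρ = a/5 = 0.2824
P₀ = 0.243422
Lq = P₀·a^c·ρ / (c!·(1−ρ)²) = 0.243422·5.60895·0.2824/(120·0.51500)
= 0.006238

Final: 0.006238


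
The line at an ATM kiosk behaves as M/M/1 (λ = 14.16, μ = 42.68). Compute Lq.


ρ = 14.16/42.68 = 0.3318
Lq = ρ²/(1−ρ) = 0.1101/0.6682 = 0.1647

Final: 0.1647


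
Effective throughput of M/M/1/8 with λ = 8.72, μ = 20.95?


ρ = 0.4162; P_K = (1−ρ)ρ^8/(1−ρ^9) = 0.0005261
λ_eff = λ(1 − P_K) = 8.72·(1 − 0.0005261) = 8.72·0.999474 = 8.7154 /hr

Final: 8.7154 /hr


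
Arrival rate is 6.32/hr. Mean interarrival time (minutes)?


Mean interarrival time = 1/λ = 1/6.32 hour = 0.15823 hour
In minutes: 0.15823 × 60 = 9.4937 min

Final: 9.4937 min


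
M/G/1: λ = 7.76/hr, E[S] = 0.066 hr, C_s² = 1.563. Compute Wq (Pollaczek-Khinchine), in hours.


ρ = λ·E[S] = 7.76·0.066 = 0.5122
E[S²] = E[S]²(1+C_s²) = 0.066²·(1+1.563) = 0.011164
Wq = λ·E[S²]/(2(1−ρ)) = 7.76·0.011164/(2·0.4878) = 0.08880 hr

Final: 0.08880 hr


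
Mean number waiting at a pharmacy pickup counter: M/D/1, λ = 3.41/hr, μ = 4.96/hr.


ρ = 3.41/4.96 = 0.6875
M/D/1: Lq = ρ²/(2(1−ρ)) = 0.4727/(2·0.3125) = 0.75625

Final: 0.75625


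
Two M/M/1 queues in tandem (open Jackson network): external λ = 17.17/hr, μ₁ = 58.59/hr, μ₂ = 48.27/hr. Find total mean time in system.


Each node sees arrival rate λ = 17.17/hr (tandem ⇒ throughput preserved).
W₁ = 1/(μ₁−λ) = 1/(58.59−17.17) = 0.02414 hr
W₂ = 1/(μ₂−λ) = 1/(48.27−17.17) = 0.03215 hr
W_total = W₁ + W₂ = 0.02414 + 0.03215 = 0.05630 hr

Final: 0.05630 hr


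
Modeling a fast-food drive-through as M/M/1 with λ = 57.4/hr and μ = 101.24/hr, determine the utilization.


ρ = λ/μ = 57.4/101.24 = 0.5670

Final: 0.5670


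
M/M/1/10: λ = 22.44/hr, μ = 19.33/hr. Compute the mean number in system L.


ρ = 22.44/19.33 = 1.1609
L = ρ[1 − (K+1)ρ^K + Kρ^(K+1)] / [(1−ρ)(1−ρ^(K+1))]
Numerator: 1.1609·(1 − 11·4.445391 + 10·5.160609) = 4.303175
Denominator: (-0.1609)·(-4.160609) = 0.669400
L = 4.303175/0.669400 = 6.4284

Final: 6.4284


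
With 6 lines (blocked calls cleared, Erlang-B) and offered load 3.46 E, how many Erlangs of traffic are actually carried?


B(6,3.46) = 0.079869 (Erlang-B)
Carried load = a(1 − B) = 3.46·(1 − 0.079869) = 3.46·0.920131 = 3.1837 E

Final: 3.1837 Erlangs


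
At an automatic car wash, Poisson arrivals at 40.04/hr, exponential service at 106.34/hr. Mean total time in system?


W = 1/(μ−λ) = 1/(106.34 − 40.04) = 1/66.30 = 0.01508 hr

Final: 0.01508 hr


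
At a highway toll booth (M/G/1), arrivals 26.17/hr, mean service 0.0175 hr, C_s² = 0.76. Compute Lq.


ρ = λ·E[S] = 26.17·0.0175 = 0.4580
Lq = ρ²(1+C_s²)/(2(1−ρ)) = 0.2097·(1+0.76)/(2·0.5420)
= 0.2097·1.7600/1.0840 = 0.34052

Final: 0.34052


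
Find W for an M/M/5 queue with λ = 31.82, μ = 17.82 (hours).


a = 1.7856; ρ = 0.3571; P₀ = 0.167009
Lq = P₀·a^c·ρ/(c!(1−ρ)²) = 0.02183
Wq = Lq/λ = 0.02183/31.82 = 0.0006861 hr
W = Wq + 1/μ = 0.0006861 + 0.05612 = 0.05680 hr

Final: 0.05680 hr


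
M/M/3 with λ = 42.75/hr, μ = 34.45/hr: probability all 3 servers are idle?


a = λ/μ = 42.75/34.45 = 1.2409; ρ = a/c = 0.4136
Σ_{k=0}^{2} a^k/k! (terms k=0..2) = 1.00000 + 1.24093 + 0.76995 = 3.01088
Tail: a^3/(3!(1−ρ)) = 1.91091/(6·0.5864) = 0.54316
P₀ = 1/(3.01088 + 0.54316) = 1/3.55404 = 0.281370

Final: 0.281370


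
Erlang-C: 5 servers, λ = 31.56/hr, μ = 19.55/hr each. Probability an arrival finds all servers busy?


a = λ/μ = 1.6143; ρ = a/5 = 0.3229
P₀ = 0.198554 (from M/M/c formula)
C(c,a) = [a^c/(c!(1−ρ))]·P₀ = [10.96355/(120·0.6771)]·0.198554
= 0.13493·0.198554 = 0.026790

Final: 0.026790


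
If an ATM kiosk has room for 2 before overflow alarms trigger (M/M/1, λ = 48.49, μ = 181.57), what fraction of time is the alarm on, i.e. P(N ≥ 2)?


ρ = 48.49/181.57 = 0.2671
P(N ≥ n) = ρ^n = 0.2671^2 = 0.071321

Final: 0.071321


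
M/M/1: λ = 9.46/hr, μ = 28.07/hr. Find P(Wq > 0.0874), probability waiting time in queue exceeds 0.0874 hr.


ρ = 9.46/28.07 = 0.3370
P(Wq > t) = ρ·e^{−(μ−λ)t} = 0.3370·e^{−1.6265}
= 0.3370·0.196614 = 0.066262

Final: 0.066262


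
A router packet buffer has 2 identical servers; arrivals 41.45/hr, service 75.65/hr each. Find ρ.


ρ = λ/(cμ) = 41.45/(2·75.65) = 41.45/151.30 = 0.2740

Final: 0.2740


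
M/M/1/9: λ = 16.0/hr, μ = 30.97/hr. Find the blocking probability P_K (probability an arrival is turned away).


ρ = λ/μ = 16.0/30.97 = 0.5166
P_K = (1−ρ)ρ^K/(1−ρ^(K+1)) = (0.4834·0.002622)/(1 − 0.001355)
= 0.001267/0.998645 = 0.001269

Final: 0.001269


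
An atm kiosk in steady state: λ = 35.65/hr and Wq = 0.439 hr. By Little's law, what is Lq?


Lq = λWq = 35.65·0.439 = 15.6503

Final: 15.6503


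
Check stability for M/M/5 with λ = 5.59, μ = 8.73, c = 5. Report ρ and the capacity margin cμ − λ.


Total capacity cμ = 5·8.73 = 43.65/hr
ρ = λ/(cμ) = 5.59/43.65 = 0.1281
Stable ⇔ ρ < 1: YES
Spare capacity = cμ − λ = 43.65 − 5.59 = 38.06/hr

Final: ρ = 0.1281; stable; margin = 38.06/hr


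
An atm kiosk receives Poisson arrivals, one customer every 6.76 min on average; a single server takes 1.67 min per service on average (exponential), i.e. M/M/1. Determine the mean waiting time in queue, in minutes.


λ = 60/6.76 = 8.8757 /hr
μ = 60/1.67 = 35.9281 /hr
ρ = λ/μ = 8.8757/35.9281 = 0.2470
Wq = ρ/(μ−λ) = 0.2470/(35.9281−8.8757) = 0.009132 hr
In minutes: 0.009132·60 = 0.5479 min

Final: 0.5479 min


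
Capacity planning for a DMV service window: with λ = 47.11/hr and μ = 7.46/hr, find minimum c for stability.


Stability requires cμ > λ ⇔ c > λ/μ.
λ/μ = 47.11/7.46 = 6.3150
Minimum integer c = ⌊6.3150⌋ + 1 = 7
Check: 7·7.46 = 52.22 > 47.11, while 6·7.46 = 44.76 ≤ 47.11

Final: 7 servers


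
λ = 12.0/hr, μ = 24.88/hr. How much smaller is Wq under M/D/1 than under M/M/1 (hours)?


ρ = 12.0/24.88 = 0.4823
Wq(M/M/1) = ρ/(μ−λ) = 0.4823/12.88 = 0.03745 hr
Wq(M/D/1) = ρ/(2(μ−λ)) = 0.01872 hr
Savings = 0.03745 − 0.01872 = 0.01872 hr

Final: 0.01872 hr


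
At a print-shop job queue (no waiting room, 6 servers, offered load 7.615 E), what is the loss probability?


B(c,a) = (a^c/c!) / Σ_{k=0}^{c} a^k/k!
a^6/6! = 270.823876
Σ terms (k=0..6): 1.00000 + 7.61500 + 28.99411 + 73.59672 + 140.10976 + 213.38716 + 270.82388 = 735.526635
B = 270.823876/735.526635 = 0.368204

Final: 0.368204


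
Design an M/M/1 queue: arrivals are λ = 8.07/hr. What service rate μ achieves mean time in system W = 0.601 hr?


W = 1/(μ−λ) ⇒ μ − λ = 1/W = 1/0.601 = 1.6639
μ = λ + 1/W = 8.07 + 1.6639 = 9.7339 per hr

Final: 9.7339 /hr


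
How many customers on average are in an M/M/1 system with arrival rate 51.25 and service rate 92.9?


ρ = λ/μ = 51.25/92.9 = 0.5517
L = ρ/(1−ρ) = 0.5517/(1 − 0.5517) = 0.5517/0.4483 = 1.2305

Final: 1.2305


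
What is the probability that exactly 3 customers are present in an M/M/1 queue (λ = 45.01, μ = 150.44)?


ρ = 45.01/150.44 = 0.2992
P_n = (1−ρ)·ρ^n = (1 − 0.2992)·0.2992^3 = 0.7008·0.026782 = 0.018769

Final: 0.018769


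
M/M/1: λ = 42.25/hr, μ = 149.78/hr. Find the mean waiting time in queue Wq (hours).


ρ = 42.25/149.78 = 0.2821
Wq = ρ/(μ−λ) = 0.2821/(149.78 − 42.25) = 0.2821/107.53 = 0.002623 hr

Final: 0.002623 hr


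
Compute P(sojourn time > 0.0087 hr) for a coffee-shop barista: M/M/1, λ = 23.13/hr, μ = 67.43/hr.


W ~ Exponential(μ−λ) for M/M/1.
μ − λ = 67.43 − 23.13 = 44.3000
P(W > t) = e^{−(μ−λ)t} = e^{−0.3854} = 0.680172

Final: 0.680172


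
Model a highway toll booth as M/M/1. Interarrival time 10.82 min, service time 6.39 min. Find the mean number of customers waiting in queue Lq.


λ = 60/10.82 = 5.5453 /hr
μ = 60/6.39 = 9.3897 /hr
ρ = λ/μ = 5.5453/9.3897 = 0.5906
Lq = ρ²/(1−ρ) = 0.3488/0.4094 = 0.8519

Final: 0.8519


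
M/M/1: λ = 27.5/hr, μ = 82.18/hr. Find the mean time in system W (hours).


W = 1/(μ−λ) = 1/(82.18 − 27.5) = 1/54.68 = 0.01829 hr

Final: 0.01829 hr


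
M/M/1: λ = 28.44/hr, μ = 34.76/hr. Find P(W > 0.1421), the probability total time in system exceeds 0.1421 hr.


W ~ Exponential(μ−λ) for M/M/1.
μ − λ = 34.76 − 28.44 = 6.3200
P(W > t) = e^{−(μ−λ)t} = e^{−0.8981} = 0.407354

Final: 0.407354


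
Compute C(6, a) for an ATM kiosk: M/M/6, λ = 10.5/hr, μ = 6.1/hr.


a = λ/μ = 1.7213; ρ = a/6 = 0.2869
P₀ = 0.178726 (from M/M/c formula)
C(c,a) = [a^c/(c!(1−ρ))]·P₀ = [26.01098/(720·0.7131)]·0.178726
= 0.05066·0.178726 = 0.009054

Final: 0.009054


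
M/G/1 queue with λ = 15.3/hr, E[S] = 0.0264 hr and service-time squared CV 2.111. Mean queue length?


ρ = λ·E[S] = 15.3·0.0264 = 0.4039
Lq = ρ²(1+C_s²)/(2(1−ρ)) = 0.1632·(1+2.111)/(2·0.5961)
= 0.1632·3.1110/1.1922 = 0.42575

Final: 0.42575


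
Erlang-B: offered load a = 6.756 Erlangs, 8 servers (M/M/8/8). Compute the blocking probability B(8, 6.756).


B(c,a) = (a^c/c!) / Σ_{k=0}^{c} a^k/k!
a^8/8! = 107.645680
Σ terms (k=0..8): 1.00000 + 6.75600 + 22.82177 + 51.39462 + 86.80552 + 117.29161 + 132.07036 + 127.46676 + 107.64568 = 653.252315
B = 107.645680/653.252315 = 0.164784

Final: 0.164784


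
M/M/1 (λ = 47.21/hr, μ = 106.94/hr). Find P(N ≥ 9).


ρ = 47.21/106.94 = 0.4415
P(N ≥ n) = ρ^n = 0.4415^9 = 0.0006369

Final: 0.0006369


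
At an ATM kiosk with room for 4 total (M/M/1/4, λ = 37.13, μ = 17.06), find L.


ρ = 37.13/17.06 = 2.1764
L = ρ[1 − (K+1)ρ^K + Kρ^(K+1)] / [(1−ρ)(1−ρ^(K+1))]
Numerator: 2.1764·(1 − 5·22.437977 + 4·48.834822) = 183.145807
Denominator: (-1.1764)·(-47.834822) = 56.274612
L = 183.145807/56.274612 = 3.2545

Final: 3.2545


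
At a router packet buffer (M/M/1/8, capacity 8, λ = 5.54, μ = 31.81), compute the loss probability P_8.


ρ = λ/μ = 5.54/31.81 = 0.1742
P_K = (1−ρ)ρ^K/(1−ρ^(K+1)) = (0.8258·0.0000008464)/(1 − 0.0000001474)
= 0.0000006990/1.000000 = 0.0000006990

Final: 0.0000006990


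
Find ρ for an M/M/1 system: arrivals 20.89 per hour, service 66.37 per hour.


ρ = λ/μ = 20.89/66.37 = 0.3148

Final: 0.3148


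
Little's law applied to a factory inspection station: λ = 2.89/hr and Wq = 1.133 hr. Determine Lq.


Lq = λWq = 2.89·1.133 = 3.2744

Final: 3.2744


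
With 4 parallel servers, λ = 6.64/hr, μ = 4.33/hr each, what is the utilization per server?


ρ = λ/(cμ) = 6.64/(4·4.33) = 6.64/17.32 = 0.3834

Final: 0.3834


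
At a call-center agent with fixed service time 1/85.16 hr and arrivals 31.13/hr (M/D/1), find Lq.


ρ = 31.13/85.16 = 0.3655
M/D/1: Lq = ρ²/(2(1−ρ)) = 0.1336/(2·0.6345) = 0.10531

Final: 0.10531


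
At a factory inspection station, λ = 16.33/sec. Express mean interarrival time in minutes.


Mean interarrival time = 1/λ = 1/16.33 second = 0.06124 second
In minutes: 0.06124 × 0.0166667 = 0.001021 min

Final: 0.001021 min


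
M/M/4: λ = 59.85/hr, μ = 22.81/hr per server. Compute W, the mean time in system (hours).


a = 2.6238; ρ = 0.6560; P₀ = 0.063222
Lq = P₀·a^c·ρ/(c!(1−ρ)²) = 0.69196
Wq = Lq/λ = 0.69196/59.85 = 0.01156 hr
W = Wq + 1/μ = 0.01156 + 0.04384 = 0.05540 hr

Final: 0.05540 hr


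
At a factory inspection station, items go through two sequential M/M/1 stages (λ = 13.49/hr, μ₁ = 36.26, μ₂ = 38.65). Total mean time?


Each node sees arrival rate λ = 13.49/hr (tandem ⇒ throughput preserved).
W₁ = 1/(μ₁−λ) = 1/(36.26−13.49) = 0.04392 hr
W₂ = 1/(μ₂−λ) = 1/(38.65−13.49) = 0.03975 hr
W_total = W₁ + W₂ = 0.04392 + 0.03975 = 0.08366 hr

Final: 0.08366 hr


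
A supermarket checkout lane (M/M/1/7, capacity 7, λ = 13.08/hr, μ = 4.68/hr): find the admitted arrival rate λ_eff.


ρ = 2.7949; P_K = (1−ρ)ρ^7/(1−ρ^8) = 0.642374
λ_eff = λ(1 − P_K) = 13.08·(1 − 0.642374) = 13.08·0.357626 = 4.6777 /hr

Final: 4.6777 /hr


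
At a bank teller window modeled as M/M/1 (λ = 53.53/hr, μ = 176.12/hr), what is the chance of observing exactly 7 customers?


ρ = 53.53/176.12 = 0.3039
P_n = (1−ρ)·ρ^n = (1 − 0.3039)·0.3039^7 = 0.6961·0.0002396 = 0.0001668

Final: 0.0001668


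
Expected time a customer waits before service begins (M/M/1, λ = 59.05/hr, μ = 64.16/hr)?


ρ = 59.05/64.16 = 0.9204
Wq = ρ/(μ−λ) = 0.9204/(64.16 − 59.05) = 0.9204/5.11 = 0.1801 hr

Final: 0.1801 hr


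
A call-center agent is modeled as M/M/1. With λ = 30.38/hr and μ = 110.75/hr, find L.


ρ = λ/μ = 30.38/110.75 = 0.2743
L = ρ/(1−ρ) = 0.2743/(1 − 0.2743) = 0.2743/0.7257 = 0.3780

Final: 0.3780


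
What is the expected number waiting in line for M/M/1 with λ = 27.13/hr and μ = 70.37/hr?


ρ = 27.13/70.37 = 0.3855
Lq = ρ²/(1−ρ) = 0.1486/0.6145 = 0.2419

Final: 0.2419


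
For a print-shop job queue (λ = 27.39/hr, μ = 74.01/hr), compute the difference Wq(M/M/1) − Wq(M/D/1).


ρ = 27.39/74.01 = 0.3701
Wq(M/M/1) = ρ/(μ−λ) = 0.3701/46.62 = 0.007938 hr
Wq(M/D/1) = ρ/(2(μ−λ)) = 0.003969 hr
Savings = 0.007938 − 0.003969 = 0.003969 hr

Final: 0.003969 hr


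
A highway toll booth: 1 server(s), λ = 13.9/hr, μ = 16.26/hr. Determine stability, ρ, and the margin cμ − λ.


Total capacity cμ = 1·16.26 = 16.26/hr
ρ = λ/(cμ) = 13.9/16.26 = 0.8549
Stable ⇔ ρ < 1: YES
Spare capacity = cμ − λ = 16.26 − 13.9 = 2.36/hr

Final: ρ = 0.8549; stable; margin = 2.36/hr


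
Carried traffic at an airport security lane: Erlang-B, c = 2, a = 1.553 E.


B(2,1.553) = 0.320813 (Erlang-B)
Carried load = a(1 − B) = 1.553·(1 − 0.320813) = 1.553·0.679187 = 1.0548 E

Final: 1.0548 Erlangs


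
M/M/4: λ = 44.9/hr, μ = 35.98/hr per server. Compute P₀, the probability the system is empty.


a = λ/μ = 44.9/35.98 = 1.2479; ρ = a/c = 0.3120
Σ_{k=0}^{3} a^k/k! (terms k=0..3) = 1.00000 + 1.24792 + 0.77865 + 0.32390 = 3.35046
Tail: a^4/(4!(1−ρ)) = 2.42516/(24·0.6880) = 0.14687
P₀ = 1/(3.35046 + 0.14687) = 1/3.49733 = 0.285933

Final: 0.285933


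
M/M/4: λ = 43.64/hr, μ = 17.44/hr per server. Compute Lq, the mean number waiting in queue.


a = λ/μ = 2.5023; ρ = a/4 = 0.6256
P₀ = 0.073490
Lq = P₀·a^c·ρ / (c!·(1−ρ)²) = 0.073490·39.20605·0.6256/(24·0.14020)
= 0.53569

Final: 0.53569


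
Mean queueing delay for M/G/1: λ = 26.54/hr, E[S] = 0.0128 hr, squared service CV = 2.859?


ρ = λ·E[S] = 26.54·0.0128 = 0.3397
E[S²] = E[S]²(1+C_s²) = 0.0128²·(1+2.859) = 0.0006323
Wq = λ·E[S²]/(2(1−ρ)) = 26.54·0.0006323/(2·0.6603) = 0.01271 hr

Final: 0.01271 hr


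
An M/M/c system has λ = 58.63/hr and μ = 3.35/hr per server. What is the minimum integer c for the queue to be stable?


Stability requires cμ > λ ⇔ c > λ/μ.
λ/μ = 58.63/3.35 = 17.5015
Minimum integer c = ⌊17.5015⌋ + 1 = 18
Check: 18·3.35 = 60.30 > 58.63, while 17·3.35 = 56.95 ≤ 58.63

Final: 18 servers


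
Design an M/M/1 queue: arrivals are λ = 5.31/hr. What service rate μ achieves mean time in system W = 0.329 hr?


W = 1/(μ−λ) ⇒ μ − λ = 1/W = 1/0.329 = 3.0395
μ = λ + 1/W = 5.31 + 3.0395 = 8.3495 per hr

Final: 8.3495 /hr


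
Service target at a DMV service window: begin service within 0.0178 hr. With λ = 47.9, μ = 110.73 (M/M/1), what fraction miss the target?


ρ = 47.9/110.73 = 0.4326
P(Wq > t) = ρ·e^{−(μ−λ)t} = 0.4326·e^{−1.1184}
= 0.4326·0.326811 = 0.141373

Final: 0.141373


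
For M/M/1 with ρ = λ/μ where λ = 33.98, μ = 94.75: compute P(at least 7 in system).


ρ = 33.98/94.75 = 0.3586
P(N ≥ n) = ρ^n = 0.3586^7 = 0.0007630

Final: 0.0007630


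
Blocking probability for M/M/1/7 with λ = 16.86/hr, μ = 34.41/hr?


ρ = λ/μ = 16.86/34.41 = 0.4900
P_K = (1−ρ)ρ^K/(1−ρ^(K+1)) = (0.5100·0.006780)/(1 − 0.003322)
= 0.003458/0.996678 = 0.003469

Final: 0.003469


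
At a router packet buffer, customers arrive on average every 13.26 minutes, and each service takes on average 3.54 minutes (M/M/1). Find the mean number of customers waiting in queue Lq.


λ = 60/13.26 = 4.5249 /hr
μ = 60/3.54 = 16.9492 /hr
ρ = λ/μ = 4.5249/16.9492 = 0.2670
Lq = ρ²/(1−ρ) = 0.07127/0.7330 = 0.09723

Final: 0.09723


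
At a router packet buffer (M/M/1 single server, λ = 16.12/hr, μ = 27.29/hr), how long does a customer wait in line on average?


ρ = 16.12/27.29 = 0.5907
Wq = ρ/(μ−λ) = 0.5907/(27.29 − 16.12) = 0.5907/11.17 = 0.05288 hr

Final: 0.05288 hr


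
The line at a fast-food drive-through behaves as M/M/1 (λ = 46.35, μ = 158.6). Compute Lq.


ρ = 46.35/158.6 = 0.2922
Lq = ρ²/(1−ρ) = 0.08541/0.7078 = 0.1207

Final: 0.1207


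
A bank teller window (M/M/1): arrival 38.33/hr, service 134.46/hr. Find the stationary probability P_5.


ρ = 38.33/134.46 = 0.2851
P_n = (1−ρ)·ρ^n = (1 − 0.2851)·0.2851^5 = 0.7149·0.001882 = 0.001346

Final: 0.001346


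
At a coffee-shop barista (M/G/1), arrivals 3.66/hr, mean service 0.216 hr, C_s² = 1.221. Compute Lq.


ρ = λ·E[S] = 3.66·0.216 = 0.7906
Lq = ρ²(1+C_s²)/(2(1−ρ)) = 0.6250·(1+1.221)/(2·0.2094)
= 0.6250·2.2210/0.4189 = 3.31382

Final: 3.31382


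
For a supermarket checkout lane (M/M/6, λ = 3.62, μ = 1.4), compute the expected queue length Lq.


a = λ/μ = 2.5857; ρ = a/6 = 0.4310
P₀ = 0.074821
Lq = P₀·a^c·ρ / (c!·(1−ρ)²) = 0.074821·298.87061·0.4310/(720·0.32382)
= 0.04133

Final: 0.04133


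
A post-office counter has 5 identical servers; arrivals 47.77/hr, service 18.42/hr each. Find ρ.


ρ = λ/(cμ) = 47.77/(5·18.42) = 47.77/92.10 = 0.5187

Final: 0.5187


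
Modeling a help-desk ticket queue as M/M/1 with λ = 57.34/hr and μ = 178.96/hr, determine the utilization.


ρ = λ/μ = 57.34/178.96 = 0.3204

Final: 0.3204


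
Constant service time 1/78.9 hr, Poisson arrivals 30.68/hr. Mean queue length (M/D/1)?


ρ = 30.68/78.9 = 0.3888
M/D/1: Lq = ρ²/(2(1−ρ)) = 0.1512/(2·0.6112) = 0.12370

Final: 0.12370


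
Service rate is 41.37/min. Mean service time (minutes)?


Mean service time = 1/μ = 1/41.37 minute = 0.02417 minute
In minutes: 0.02417 × 1 = 0.02417 min

Final: 0.02417 min


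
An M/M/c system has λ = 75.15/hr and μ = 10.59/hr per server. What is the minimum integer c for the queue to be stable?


Stability requires cμ > λ ⇔ c > λ/μ.
λ/μ = 75.15/10.59 = 7.0963
Minimum integer c = ⌊7.0963⌋ + 1 = 8
Check: 8·10.59 = 84.72 > 75.15, while 7·10.59 = 74.13 ≤ 75.15

Final: 8 servers


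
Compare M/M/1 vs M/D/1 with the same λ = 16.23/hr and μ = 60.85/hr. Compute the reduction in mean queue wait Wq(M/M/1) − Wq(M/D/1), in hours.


ρ = 16.23/60.85 = 0.2667
Wq(M/M/1) = ρ/(μ−λ) = 0.2667/44.62 = 0.005978 hr
Wq(M/D/1) = ρ/(2(μ−λ)) = 0.002989 hr
Savings = 0.005978 − 0.002989 = 0.002989 hr

Final: 0.002989 hr


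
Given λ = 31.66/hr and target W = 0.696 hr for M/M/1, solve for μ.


W = 1/(μ−λ) ⇒ μ − λ = 1/W = 1/0.696 = 1.4368
μ = λ + 1/W = 31.66 + 1.4368 = 33.0968 per hr

Final: 33.0968 /hr


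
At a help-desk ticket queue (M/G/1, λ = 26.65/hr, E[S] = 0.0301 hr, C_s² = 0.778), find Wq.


ρ = λ·E[S] = 26.65·0.0301 = 0.8022
E[S²] = E[S]²(1+C_s²) = 0.0301²·(1+0.778) = 0.001611
Wq = λ·E[S²]/(2(1−ρ)) = 26.65·0.001611/(2·0.1978) = 0.10850 hr

Final: 0.10850 hr


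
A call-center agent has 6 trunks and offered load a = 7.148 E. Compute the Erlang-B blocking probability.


B(c,a) = (a^c/c!) / Σ_{k=0}^{c} a^k/k!
a^6/6! = 185.257060
Σ terms (k=0..6): 1.00000 + 7.14800 + 25.54695 + 60.86987 + 108.77446 + 155.50397 + 185.25706 = 544.100309
B = 185.257060/544.100309 = 0.340483

Final: 0.340483


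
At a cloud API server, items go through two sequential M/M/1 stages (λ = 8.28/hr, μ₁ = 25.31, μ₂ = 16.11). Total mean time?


Each node sees arrival rate λ = 8.28/hr (tandem ⇒ throughput preserved).
W₁ = 1/(μ₁−λ) = 1/(25.31−8.28) = 0.05872 hr
W₂ = 1/(μ₂−λ) = 1/(16.11−8.28) = 0.12771 hr
W_total = W₁ + W₂ = 0.05872 + 0.12771 = 0.18643 hr

Final: 0.18643 hr


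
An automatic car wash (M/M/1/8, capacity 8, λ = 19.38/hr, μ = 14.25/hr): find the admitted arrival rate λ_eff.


ρ = 1.3600; P_K = (1−ρ)ρ^8/(1−ρ^9) = 0.282452
λ_eff = λ(1 − P_K) = 19.38·(1 − 0.282452) = 19.38·0.717548 = 13.9061 /hr

Final: 13.9061 /hr


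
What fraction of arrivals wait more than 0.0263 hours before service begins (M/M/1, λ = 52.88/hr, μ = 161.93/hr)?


ρ = 52.88/161.93 = 0.3266
P(Wq > t) = ρ·e^{−(μ−λ)t} = 0.3266·e^{−2.8680}
= 0.3266·0.056812 = 0.018552

Final: 0.018552


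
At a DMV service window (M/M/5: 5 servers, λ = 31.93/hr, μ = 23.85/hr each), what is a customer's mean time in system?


a = 1.3388; ρ = 0.2678; P₀ = 0.261939
Lq = P₀·a^c·ρ/(c!(1−ρ)²) = 0.004688
Wq = Lq/λ = 0.004688/31.93 = 0.0001468 hr
W = Wq + 1/μ = 0.0001468 + 0.04193 = 0.04208 hr

Final: 0.04208 hr


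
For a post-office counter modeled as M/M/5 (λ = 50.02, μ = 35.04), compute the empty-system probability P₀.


a = λ/μ = 50.02/35.04 = 1.4275; ρ = a/c = 0.2855
Σ_{k=0}^{4} a^k/k! (terms k=0..4) = 1.00000 + 1.42751 + 1.01889 + 0.48483 + 0.17302 = 4.10426
Tail: a^5/(5!(1−ρ)) = 5.92786/(120·0.7145) = 0.06914
P₀ = 1/(4.10426 + 0.06914) = 1/4.17340 = 0.239613

Final: 0.239613


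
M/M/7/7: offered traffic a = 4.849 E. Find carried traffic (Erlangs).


B(7,4.849) = 0.111125 (Erlang-B)
Carried load = a(1 − B) = 4.849·(1 − 0.111125) = 4.849·0.888875 = 4.3102 E

Final: 4.3102 Erlangs


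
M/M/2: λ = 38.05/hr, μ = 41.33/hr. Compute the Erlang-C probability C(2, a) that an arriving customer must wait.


a = λ/μ = 0.9206; ρ = a/2 = 0.4603
P₀ = 0.369563 (from M/M/c formula)
C(c,a) = [a^c/(c!(1−ρ))]·P₀ = [0.84758/(2·0.5397)]·0.369563
= 0.78526·0.369563 = 0.290202

Final: 0.290202


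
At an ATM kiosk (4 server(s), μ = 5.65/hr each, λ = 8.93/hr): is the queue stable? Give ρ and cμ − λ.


Total capacity cμ = 4·5.65 = 22.60/hr
ρ = λ/(cμ) = 8.93/22.60 = 0.3951
Stable ⇔ ρ < 1: YES
Spare capacity = cμ − λ = 22.60 − 8.93 = 13.67/hr

Final: ρ = 0.3951; stable; margin = 13.67/hr


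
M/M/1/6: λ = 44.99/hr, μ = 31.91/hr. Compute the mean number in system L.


ρ = 44.99/31.91 = 1.4099
L = ρ[1 − (K+1)ρ^K + Kρ^(K+1)] / [(1−ρ)(1−ρ^(K+1))]
Numerator: 1.4099·(1 − 7·7.854800 + 6·11.074505) = 17.572225
Denominator: (-0.4099)·(-10.074505) = 4.129568
L = 17.572225/4.129568 = 4.2552

Final: 4.2552


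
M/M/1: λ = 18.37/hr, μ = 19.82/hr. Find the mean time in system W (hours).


W = 1/(μ−λ) = 1/(19.82 − 18.37) = 1/1.45 = 0.6897 hr

Final: 0.6897 hr


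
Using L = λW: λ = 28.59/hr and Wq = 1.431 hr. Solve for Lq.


Lq = λWq = 28.59·1.431 = 40.9123

Final: 40.9123


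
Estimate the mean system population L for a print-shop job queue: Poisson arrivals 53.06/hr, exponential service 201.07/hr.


ρ = λ/μ = 53.06/201.07 = 0.2639
L = ρ/(1−ρ) = 0.2639/(1 − 0.2639) = 0.2639/0.7361 = 0.3585

Final: 0.3585


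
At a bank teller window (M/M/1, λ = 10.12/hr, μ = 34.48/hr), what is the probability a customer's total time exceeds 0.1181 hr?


W ~ Exponential(μ−λ) for M/M/1.
μ − λ = 34.48 − 10.12 = 24.3600
P(W > t) = e^{−(μ−λ)t} = e^{−2.8769} = 0.056308

Final: 0.056308


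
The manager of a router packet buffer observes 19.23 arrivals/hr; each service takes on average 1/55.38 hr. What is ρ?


ρ = λ/μ = 19.23/55.38 = 0.3472

Final: 0.3472


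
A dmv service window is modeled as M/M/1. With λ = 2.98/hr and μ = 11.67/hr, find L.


ρ = λ/μ = 2.98/11.67 = 0.2554
L = ρ/(1−ρ) = 0.2554/(1 − 0.2554) = 0.2554/0.7446 = 0.3429

Final: 0.3429


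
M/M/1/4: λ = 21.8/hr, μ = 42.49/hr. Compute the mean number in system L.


ρ = 21.8/42.49 = 0.5131
L = ρ[1 − (K+1)ρ^K + Kρ^(K+1)] / [(1−ρ)(1−ρ^(K+1))]
Numerator: 0.5131·(1 − 5·0.069291 + 4·0.035551) = 0.408267
Denominator: (0.4869)·(0.964449) = 0.469627
L = 0.408267/0.469627 = 0.8693

Final: 0.8693


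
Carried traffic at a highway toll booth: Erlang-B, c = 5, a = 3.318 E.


B(5,3.318) = 0.137842 (Erlang-B)
Carried load = a(1 − B) = 3.318·(1 − 0.137842) = 3.318·0.862158 = 2.8606 E

Final: 2.8606 Erlangs


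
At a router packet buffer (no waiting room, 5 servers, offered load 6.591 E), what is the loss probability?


B(c,a) = (a^c/c!) / Σ_{k=0}^{c} a^k/k!
a^5/5! = 103.651433
Σ terms (k=0..5): 1.00000 + 6.59100 + 21.72064 + 47.72025 + 78.63104 + 103.65143 = 259.314358
B = 103.651433/259.314358 = 0.399713

Final: 0.399713


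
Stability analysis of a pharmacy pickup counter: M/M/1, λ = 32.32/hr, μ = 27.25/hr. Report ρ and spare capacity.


Total capacity cμ = 1·27.25 = 27.25/hr
ρ = λ/(cμ) = 32.32/27.25 = 1.1861
Stable ⇔ ρ < 1: NO
Spare capacity = cμ − λ = 27.25 − 32.32 = -5.07/hr

Final: ρ = 1.1861; unstable; margin = -5.07/hr
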